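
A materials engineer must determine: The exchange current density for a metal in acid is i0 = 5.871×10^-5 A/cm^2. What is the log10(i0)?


i0 = 5.871×10^-5 A/cm^2
log10(i0) = -4.231

-4.231


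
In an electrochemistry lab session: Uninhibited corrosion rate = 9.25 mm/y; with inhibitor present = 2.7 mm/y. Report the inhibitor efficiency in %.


Apply the inhibitor-efficiency definition: IE = (CR_blank − CR_inh)/CR_blank × 100
IE = (9.25 − 2.7) / 9.25 × 100
IE = 6.55 / 9.25 × 100 = 70.8 %

70.8 %


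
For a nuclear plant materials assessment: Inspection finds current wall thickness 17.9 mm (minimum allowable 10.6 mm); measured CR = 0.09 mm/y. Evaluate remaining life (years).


Apply the remaining-life relation: RL = (t_current − t_min) / CR
RL = (17.9 − 10.6) / 0.09 = 7.3 / 0.09 = 81.1 years

81.1 years


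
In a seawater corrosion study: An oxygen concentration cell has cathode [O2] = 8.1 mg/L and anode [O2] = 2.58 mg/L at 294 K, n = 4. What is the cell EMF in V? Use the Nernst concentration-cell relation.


Apply the Nernst concentration-cell relation: E = (RT/nF)*ln(C_cathode/C_anode)
RT/nF = 8.314*294/(4*96485) = 0.00633341 V
ln(8.1/2.58) = 1.14407
E = 0.00633341 * 1.14407 = 0.00725 V

0.00725 V


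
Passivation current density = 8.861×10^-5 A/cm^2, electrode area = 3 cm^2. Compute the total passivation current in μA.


I = i_pass * A, then convert A → μA (×10^6)
I = 8.861×10^-5 * 3 * 10^6 = 265.83 μA

265.83 μA


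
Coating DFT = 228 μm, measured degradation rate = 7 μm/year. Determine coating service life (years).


Service life = thickness / degradation rate
Life = 228 / 7 = 32.6 years

32.6 years


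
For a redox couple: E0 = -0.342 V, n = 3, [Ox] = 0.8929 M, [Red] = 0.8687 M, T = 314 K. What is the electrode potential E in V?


Apply the Nernst equation: E = E0 + (RT/nF)*ln([Ox]/[Red])
Step 1: RT/nF = 8.314*314/(3*96485) = 0.009019 V
Step 2: [Ox]/[Red] = 0.8929/0.8687 = 1.027858
Step 3: ln(1.027858) = 0.027477
Step 4: correction = 0.009019 * 0.027477 = 0.0002 V
E = -0.342 + 0.0002 = -0.3418 V

-0.3418 V


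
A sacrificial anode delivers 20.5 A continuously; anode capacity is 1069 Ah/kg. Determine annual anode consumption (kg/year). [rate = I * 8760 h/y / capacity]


Annual consumption = current * hours per year / capacity
Rate = 20.5 * 8760 / 1069 = 168.0 kg/year

168.0 kg/year


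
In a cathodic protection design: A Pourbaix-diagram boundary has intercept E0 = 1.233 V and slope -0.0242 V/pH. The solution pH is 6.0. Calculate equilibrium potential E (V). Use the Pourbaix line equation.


Apply the Pourbaix line equation: E = E0 + slope*pH
E = 1.233 + (-0.0242)*6.0 = 1.233 + (-0.1452) = 1.0878 V
Rounded to 4 decimal places: E = 1.0878 V

1.0878 V


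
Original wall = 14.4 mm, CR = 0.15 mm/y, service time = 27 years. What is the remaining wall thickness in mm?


Remaining wall = original − CR × time
t = 14.4 − 0.15*27 = 14.4 − 4.05 = 10.35 mm

10.35 mm


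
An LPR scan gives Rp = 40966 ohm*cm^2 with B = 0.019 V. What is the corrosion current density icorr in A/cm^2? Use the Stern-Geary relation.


Apply the Stern-Geary relation: icorr = B / Rp
icorr = 0.019 / 40966 = 4.638×10^-7 A/cm^2

4.638×10^-7 A/cm^2


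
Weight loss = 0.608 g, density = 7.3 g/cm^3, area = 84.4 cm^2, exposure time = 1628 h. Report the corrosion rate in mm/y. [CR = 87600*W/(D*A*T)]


Apply the mm/y weight-loss relation: CR = 87600 * W / (D * A * T)
Numerator: 87600 * 0.608 = 53260.8
Denominator: 7.3 * 84.4 * 1628 = 1003043.36
CR = 53260.8 / 1003043.36 = 0.053099 mm/y

0.053099 mm/y


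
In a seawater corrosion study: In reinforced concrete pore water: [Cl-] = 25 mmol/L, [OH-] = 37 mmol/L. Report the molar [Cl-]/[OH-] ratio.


Threshold parameter = [Cl-] / [OH-] (molar basis; both in mmol/L, so units cancel)
Ratio = 25 / 37 = 0.68

0.68


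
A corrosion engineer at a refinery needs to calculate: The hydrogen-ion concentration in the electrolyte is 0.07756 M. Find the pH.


pH = −log10[H+]
pH = −log10(0.07756) = 1.11

1.11


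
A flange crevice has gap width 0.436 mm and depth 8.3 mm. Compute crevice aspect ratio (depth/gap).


Aspect ratio = depth / gap
Ratio = 8.3 / 0.436 = 19.0

19.0


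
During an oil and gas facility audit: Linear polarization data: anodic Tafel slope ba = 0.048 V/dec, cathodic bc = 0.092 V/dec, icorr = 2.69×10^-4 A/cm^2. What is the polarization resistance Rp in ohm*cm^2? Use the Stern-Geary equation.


Apply the Stern-Geary equation: Rp = ba*bc / (2.303*icorr*(ba+bc))
ba*bc = 0.048*0.092 = 0.004416
ba+bc = 0.14; 2.303*icorr*(ba+bc) = 2.303*2.69×10^-4*0.14 = 8.673098×10^-5
Rp = 0.004416 / 8.673098×10^-5 = 50.92 ohm*cm^2

50.92 ohm*cm^2


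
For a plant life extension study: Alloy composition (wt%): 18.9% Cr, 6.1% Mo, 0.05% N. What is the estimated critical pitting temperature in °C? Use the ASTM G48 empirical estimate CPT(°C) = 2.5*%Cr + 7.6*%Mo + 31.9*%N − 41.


Apply the ASTM G48 empirical CPT estimate: CPT(°C) = 2.5*%Cr + 7.6*%Mo + 31.9*%N − 41
2.5*18.9 = 47.25; 7.6*6.1 = 46.36; 31.9*0.05 = 1.595
CPT = 47.25 + 46.36 + 1.595 − 41 = 54.205 °C
Rounded to 0.1 °C: CPT ≈ 54.2 °C

54.2 °C


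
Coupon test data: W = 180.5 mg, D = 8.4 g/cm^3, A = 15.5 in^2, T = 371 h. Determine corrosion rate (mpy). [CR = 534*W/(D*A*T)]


Apply the mpy weight-loss relation: CR = 534 * W / (D * A * T)
Numerator: 534 * 180.5 = 96387.0
Denominator: 8.4 * 15.5 * 371 = 48304.2
CR = 96387.0 / 48304.2 = 1.9954 mpy

1.9954 mpy


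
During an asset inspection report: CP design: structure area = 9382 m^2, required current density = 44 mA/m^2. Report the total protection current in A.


I = area * current density, then convert mA → A (÷1000)
I = 9382 * 44 / 1000 = 412.81 A

412.81 A


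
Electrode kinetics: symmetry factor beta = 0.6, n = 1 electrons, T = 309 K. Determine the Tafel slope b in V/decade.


Apply the Tafel slope relation: b = 2.303*R*T/(beta*n*F)
Numerator: 2.303 * 8.314 * 309 = 5916.47
Denominator: 0.6 * 1 * 96485 = 57891.0
b = 5916.47 / 57891.0 = 0.102 V/decade

0.102 V/decade


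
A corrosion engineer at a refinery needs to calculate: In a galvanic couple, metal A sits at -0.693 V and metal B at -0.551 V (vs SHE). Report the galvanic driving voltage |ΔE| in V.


Driving voltage is the absolute potential difference.
|ΔE| = |-0.693 − (-0.551)| = 0.142 V

0.142 V


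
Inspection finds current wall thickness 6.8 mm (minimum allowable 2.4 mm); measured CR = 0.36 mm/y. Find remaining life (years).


Apply the remaining-life relation: RL = (t_current − t_min) / CR
RL = (6.8 − 2.4) / 0.36 = 4.4 / 0.36 = 12.2 years

12.2 years


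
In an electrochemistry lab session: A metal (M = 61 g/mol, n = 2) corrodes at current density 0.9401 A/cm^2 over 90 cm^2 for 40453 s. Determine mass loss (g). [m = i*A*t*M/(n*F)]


Apply Faraday's law: m = i*A*t*M / (n*F)
Total charge passed Q = i*A*t = 0.9401*90*40453 = 3422687.877 C
m = Q*M/(n*F) = 3422687.877*61/(2*96485) = 1081.95036 g

1081.95036 g


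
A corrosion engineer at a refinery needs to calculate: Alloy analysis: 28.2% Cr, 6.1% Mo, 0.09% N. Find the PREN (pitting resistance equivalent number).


Apply the PREN formula: PREN = Cr + 3.3*Mo + 16*N
PREN = 28.2 + 3.3*6.1 + 16*0.09
PREN = 28.2 + 20.13 + 1.44 = 49.77

49.77


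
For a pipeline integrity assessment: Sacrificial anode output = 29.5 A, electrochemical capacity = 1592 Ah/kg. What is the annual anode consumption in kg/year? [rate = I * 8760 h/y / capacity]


Annual consumption = current * hours per year / capacity
Rate = 29.5 * 8760 / 1592 = 162.3 kg/year

162.3 kg/year


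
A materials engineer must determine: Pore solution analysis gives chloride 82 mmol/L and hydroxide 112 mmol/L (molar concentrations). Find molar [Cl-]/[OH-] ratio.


Threshold parameter = [Cl-] / [OH-] (molar basis; both in mmol/L, so units cancel)
Ratio = 82 / 112 = 0.73

0.73


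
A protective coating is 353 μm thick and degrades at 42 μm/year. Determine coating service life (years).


Service life = thickness / degradation rate
Life = 353 / 42 = 8.4 years

8.4 years


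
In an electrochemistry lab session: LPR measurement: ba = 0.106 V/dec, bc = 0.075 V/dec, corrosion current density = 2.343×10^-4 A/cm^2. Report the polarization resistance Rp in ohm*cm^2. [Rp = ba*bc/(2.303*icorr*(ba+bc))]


Apply the Stern-Geary equation: Rp = ba*bc / (2.303*icorr*(ba+bc))
ba*bc = 0.106*0.075 = 0.00795
ba+bc = 0.181; 2.303*icorr*(ba+bc) = 2.303*2.343×10^-4*0.181 = 9.7666315×10^-5
Rp = 0.00795 / 9.7666315×10^-5 = 81.4 ohm*cm^2

81.4 ohm*cm^2


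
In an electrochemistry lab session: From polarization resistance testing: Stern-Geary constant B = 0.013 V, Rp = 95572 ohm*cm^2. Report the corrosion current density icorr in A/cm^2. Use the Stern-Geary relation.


Apply the Stern-Geary relation: icorr = B / Rp
icorr = 0.013 / 95572 = 1.36×10^-7 A/cm^2

1.36×10^-7 A/cm^2


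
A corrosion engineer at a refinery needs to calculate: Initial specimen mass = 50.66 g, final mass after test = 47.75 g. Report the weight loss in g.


Weight loss = initial − final
WL = 50.66 − 47.75 = 2.91 g

2.91 g


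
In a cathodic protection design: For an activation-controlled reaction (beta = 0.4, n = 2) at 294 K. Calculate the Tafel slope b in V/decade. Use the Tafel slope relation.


Apply the Tafel slope relation: b = 2.303*R*T/(beta*n*F)
Numerator: 2.303 * 8.314 * 294 = 5629.26
Denominator: 0.4 * 2 * 96485 = 77188.0
b = 5629.26 / 77188.0 = 0.0729 V/decade

0.0729 V/decade


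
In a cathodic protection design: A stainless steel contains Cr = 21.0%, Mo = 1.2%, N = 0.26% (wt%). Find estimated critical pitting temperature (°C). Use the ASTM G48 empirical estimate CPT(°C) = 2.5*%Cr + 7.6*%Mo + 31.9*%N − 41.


Apply the ASTM G48 empirical CPT estimate: CPT(°C) = 2.5*%Cr + 7.6*%Mo + 31.9*%N − 41
2.5*21.0 = 52.5; 7.6*1.2 = 9.12; 31.9*0.26 = 8.294
CPT = 52.5 + 9.12 + 8.294 − 41 = 28.914 °C
Rounded to 0.1 °C: CPT ≈ 28.9 °C

28.9 °C


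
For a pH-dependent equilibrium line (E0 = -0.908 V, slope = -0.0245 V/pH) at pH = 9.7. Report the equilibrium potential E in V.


Apply the Pourbaix line equation: E = E0 + slope*pH
E = -0.908 + (-0.0245)*9.7 = -0.908 + (-0.23765) = -1.14565 V
Rounded to 4 decimal places: E = -1.1457 V

-1.1457 V


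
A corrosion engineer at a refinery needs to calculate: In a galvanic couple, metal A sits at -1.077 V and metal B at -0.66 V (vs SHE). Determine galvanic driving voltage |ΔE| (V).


Driving voltage is the absolute potential difference.
|ΔE| = |-1.077 − (-0.66)| = 0.417 V

0.417 V


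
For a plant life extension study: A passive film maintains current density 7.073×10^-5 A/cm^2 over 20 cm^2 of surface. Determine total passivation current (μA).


I = i_pass * A, then convert A → μA (×10^6)
I = 7.073×10^-5 * 20 * 10^6 = 1414.6 μA

1414.6 μA


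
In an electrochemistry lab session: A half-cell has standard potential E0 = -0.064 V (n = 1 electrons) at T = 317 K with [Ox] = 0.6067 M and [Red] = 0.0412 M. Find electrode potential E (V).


Apply the Nernst equation: E = E0 + (RT/nF)*ln([Ox]/[Red])
Step 1: RT/nF = 8.314*317/(1*96485) = 0.02731552 V
Step 2: [Ox]/[Red] = 0.6067/0.0412 = 14.725728
Step 3: ln(14.725728) = 2.689596
Step 4: correction = 0.02731552 * 2.689596 = 0.073 V
E = -0.064 + 0.073 = 0.009 V

0.009 V


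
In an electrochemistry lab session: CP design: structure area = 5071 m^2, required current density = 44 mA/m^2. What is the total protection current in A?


I = area * current density, then convert mA → A (÷1000)
I = 5071 * 44 / 1000 = 223.12 A

223.12 A


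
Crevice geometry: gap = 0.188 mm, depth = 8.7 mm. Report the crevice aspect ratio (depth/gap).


Aspect ratio = depth / gap
Ratio = 8.7 / 0.188 = 46.3

46.3


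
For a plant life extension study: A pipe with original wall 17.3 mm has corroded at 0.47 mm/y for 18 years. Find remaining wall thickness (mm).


Remaining wall = original − CR × time
t = 17.3 − 0.47*18 = 17.3 − 8.46 = 8.84 mm

8.84 mm


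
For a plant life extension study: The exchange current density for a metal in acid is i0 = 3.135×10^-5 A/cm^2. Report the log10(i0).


i0 = 3.135×10^-5 A/cm^2
log10(i0) = -4.504

-4.504


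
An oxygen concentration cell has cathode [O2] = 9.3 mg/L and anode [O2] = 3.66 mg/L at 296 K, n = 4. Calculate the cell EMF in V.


Apply the Nernst concentration-cell relation: E = (RT/nF)*ln(C_cathode/C_anode)
RT/nF = 8.314*296/(4*96485) = 0.00637649 V
ln(9.3/3.66) = 0.93255
E = 0.00637649 * 0.93255 = 0.00595 V

0.00595 V


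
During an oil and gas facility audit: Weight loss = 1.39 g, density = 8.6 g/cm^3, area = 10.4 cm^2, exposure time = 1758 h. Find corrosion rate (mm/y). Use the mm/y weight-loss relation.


Apply the mm/y weight-loss relation: CR = 87600 * W / (D * A * T)
Numerator: 87600 * 1.39 = 121764.0
Denominator: 8.6 * 10.4 * 1758 = 157235.52
CR = 121764.0 / 157235.52 = 0.77441 mm/y

0.77441 mm/y


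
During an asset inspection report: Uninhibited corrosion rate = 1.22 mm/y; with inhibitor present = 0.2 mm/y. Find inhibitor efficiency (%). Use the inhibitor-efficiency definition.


Apply the inhibitor-efficiency definition: IE = (CR_blank − CR_inh)/CR_blank × 100
IE = (1.22 − 0.2) / 1.22 × 100
IE = 1.02 / 1.22 × 100 = 83.6 %

83.6 %


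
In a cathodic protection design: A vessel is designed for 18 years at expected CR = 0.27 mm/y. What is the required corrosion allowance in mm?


Corrosion allowance = CR × design life
CA = 0.27 * 18 = 4.86 mm

4.86 mm


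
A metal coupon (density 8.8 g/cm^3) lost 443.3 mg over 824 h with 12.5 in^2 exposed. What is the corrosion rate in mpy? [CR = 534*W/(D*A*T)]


Apply the mpy weight-loss relation: CR = 534 * W / (D * A * T)
Numerator: 534 * 443.3 = 236722.2
Denominator: 8.8 * 12.5 * 824 = 90640.0
CR = 236722.2 / 90640.0 = 2.6117 mpy

2.6117 mpy


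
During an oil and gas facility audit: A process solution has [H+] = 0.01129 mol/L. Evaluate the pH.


pH = −log10[H+]
pH = −log10(0.01129) = 1.95

1.95


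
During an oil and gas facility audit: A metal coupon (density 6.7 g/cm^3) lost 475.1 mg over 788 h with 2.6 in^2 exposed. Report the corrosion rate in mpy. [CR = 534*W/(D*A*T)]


Apply the mpy weight-loss relation: CR = 534 * W / (D * A * T)
Numerator: 534 * 475.1 = 253703.4
Denominator: 6.7 * 2.6 * 788 = 13726.96
CR = 253703.4 / 13726.96 = 18.482 mpy

18.482 mpy


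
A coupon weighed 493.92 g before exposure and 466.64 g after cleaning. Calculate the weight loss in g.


Weight loss = initial − final
WL = 493.92 − 466.64 = 27.28 g

27.28 g


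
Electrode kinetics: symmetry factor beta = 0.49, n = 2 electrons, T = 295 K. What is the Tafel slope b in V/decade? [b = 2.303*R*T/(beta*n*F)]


Apply the Tafel slope relation: b = 2.303*R*T/(beta*n*F)
Numerator: 2.303 * 8.314 * 295 = 5648.41
Denominator: 0.49 * 2 * 96485 = 94555.3
b = 5648.41 / 94555.3 = 0.0597 V/decade

0.0597 V/decade


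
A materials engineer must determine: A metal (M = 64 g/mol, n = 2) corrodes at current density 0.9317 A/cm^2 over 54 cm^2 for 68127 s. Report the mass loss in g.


Apply Faraday's law: m = i*A*t*M / (n*F)
Total charge passed Q = i*A*t = 0.9317*54*68127 = 3427591.9986 C
m = Q*M/(n*F) = 3427591.9986*64/(2*96485) = 1136.7875 g

1136.7875 g


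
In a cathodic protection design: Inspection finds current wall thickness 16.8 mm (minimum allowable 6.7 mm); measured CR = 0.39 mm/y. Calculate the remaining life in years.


Apply the remaining-life relation: RL = (t_current − t_min) / CR
RL = (16.8 − 6.7) / 0.39 = 10.1 / 0.39 = 25.9 years

25.9 years


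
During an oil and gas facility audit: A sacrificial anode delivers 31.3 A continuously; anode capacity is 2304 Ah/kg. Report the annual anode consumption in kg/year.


Annual consumption = current * hours per year / capacity
Rate = 31.3 * 8760 / 2304 = 119.0 kg/year

119.0 kg/year


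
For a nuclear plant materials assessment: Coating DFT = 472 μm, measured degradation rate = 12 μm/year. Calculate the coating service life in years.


Service life = thickness / degradation rate
Life = 472 / 12 = 39.3 years

39.3 years


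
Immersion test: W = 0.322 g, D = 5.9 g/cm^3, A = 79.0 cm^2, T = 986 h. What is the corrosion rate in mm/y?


Apply the mm/y weight-loss relation: CR = 87600 * W / (D * A * T)
Numerator: 87600 * 0.322 = 28207.2
Denominator: 5.9 * 79.0 * 986 = 459574.6
CR = 28207.2 / 459574.6 = 0.0614 mm/y

0.0614 mm/y


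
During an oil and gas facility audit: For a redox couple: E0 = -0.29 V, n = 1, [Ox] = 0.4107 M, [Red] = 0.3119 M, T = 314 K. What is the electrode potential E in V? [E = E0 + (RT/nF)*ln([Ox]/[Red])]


Apply the Nernst equation: E = E0 + (RT/nF)*ln([Ox]/[Red])
Step 1: RT/nF = 8.314*314/(1*96485) = 0.02705701 V
Step 2: [Ox]/[Red] = 0.4107/0.3119 = 1.316768
Step 3: ln(1.316768) = 0.27518
Step 4: correction = 0.02705701 * 0.27518 = 0.007 V
E = -0.29 + 0.007 = -0.283 V

-0.283 V


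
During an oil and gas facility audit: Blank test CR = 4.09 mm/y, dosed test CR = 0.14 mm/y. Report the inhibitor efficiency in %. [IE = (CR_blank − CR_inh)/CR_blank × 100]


Apply the inhibitor-efficiency definition: IE = (CR_blank − CR_inh)/CR_blank × 100
IE = (4.09 − 0.14) / 4.09 × 100
IE = 3.95 / 4.09 × 100 = 96.6 %

96.6 %


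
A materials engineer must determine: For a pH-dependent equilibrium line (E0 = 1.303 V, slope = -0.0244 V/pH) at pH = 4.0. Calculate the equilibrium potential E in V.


Apply the Pourbaix line equation: E = E0 + slope*pH
E = 1.303 + (-0.0244)*4.0 = 1.303 + (-0.0976) = 1.2054 V
Rounded to 3 decimal places: E = 1.205 V

1.205 V


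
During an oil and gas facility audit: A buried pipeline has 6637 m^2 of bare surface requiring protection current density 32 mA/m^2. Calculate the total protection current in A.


I = area * current density, then convert mA → A (÷1000)
I = 6637 * 32 / 1000 = 212.38 A

212.38 A


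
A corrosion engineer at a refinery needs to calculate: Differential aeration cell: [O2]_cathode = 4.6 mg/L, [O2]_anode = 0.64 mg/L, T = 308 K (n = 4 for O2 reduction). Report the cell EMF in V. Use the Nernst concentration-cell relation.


Apply the Nernst concentration-cell relation: E = (RT/nF)*ln(C_cathode/C_anode)
RT/nF = 8.314*308/(4*96485) = 0.006635 V
ln(4.6/0.64) = 1.97234
E = 0.006635 * 1.97234 = 0.01309 V

0.01309 V


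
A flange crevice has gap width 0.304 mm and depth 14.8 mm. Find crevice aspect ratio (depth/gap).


Aspect ratio = depth / gap
Ratio = 14.8 / 0.304 = 48.7

48.7


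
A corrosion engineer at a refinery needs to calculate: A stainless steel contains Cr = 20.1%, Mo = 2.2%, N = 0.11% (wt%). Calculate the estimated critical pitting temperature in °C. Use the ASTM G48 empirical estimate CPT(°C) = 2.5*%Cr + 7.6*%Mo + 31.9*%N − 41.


Apply the ASTM G48 empirical CPT estimate: CPT(°C) = 2.5*%Cr + 7.6*%Mo + 31.9*%N − 41
2.5*20.1 = 50.25; 7.6*2.2 = 16.72; 31.9*0.11 = 3.509
CPT = 50.25 + 16.72 + 3.509 − 41 = 29.479 °C
Rounded to 0.1 °C: CPT ≈ 29.5 °C

29.5 °C


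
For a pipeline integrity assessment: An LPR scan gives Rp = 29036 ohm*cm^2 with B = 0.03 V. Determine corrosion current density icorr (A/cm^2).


Apply the Stern-Geary relation: icorr = B / Rp
icorr = 0.03 / 29036 = 1.033×10^-6 A/cm^2

1.033×10^-6 A/cm^2


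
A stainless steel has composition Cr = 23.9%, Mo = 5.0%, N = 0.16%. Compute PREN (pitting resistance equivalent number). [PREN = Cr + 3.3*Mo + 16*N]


Apply the PREN formula: PREN = Cr + 3.3*Mo + 16*N
PREN = 23.9 + 3.3*5.0 + 16*0.16
PREN = 23.9 + 16.5 + 2.56 = 42.96

42.96


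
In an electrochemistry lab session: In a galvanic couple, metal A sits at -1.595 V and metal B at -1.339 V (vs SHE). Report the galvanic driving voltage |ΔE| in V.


Driving voltage is the absolute potential difference.
|ΔE| = |-1.595 − (-1.339)| = 0.256 V

0.256 V


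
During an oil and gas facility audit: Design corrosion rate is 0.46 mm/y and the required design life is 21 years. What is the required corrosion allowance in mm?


Corrosion allowance = CR × design life
CA = 0.46 * 21 = 9.66 mm

9.66 mm


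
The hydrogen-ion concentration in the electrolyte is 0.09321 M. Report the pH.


pH = −log10[H+]
pH = −log10(0.09321) = 1.03

1.03


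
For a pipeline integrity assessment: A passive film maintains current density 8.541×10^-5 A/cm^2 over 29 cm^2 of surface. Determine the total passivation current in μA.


I = i_pass * A, then convert A → μA (×10^6)
I = 8.541×10^-5 * 29 * 10^6 = 2476.89 μA

2476.89 μA


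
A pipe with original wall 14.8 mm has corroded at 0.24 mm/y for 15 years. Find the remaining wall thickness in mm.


Remaining wall = original − CR × time
t = 14.8 − 0.24*15 = 14.8 − 3.6 = 11.2 mm

11.2 mm


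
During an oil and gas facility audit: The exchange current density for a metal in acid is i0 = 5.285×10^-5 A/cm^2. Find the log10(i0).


i0 = 5.285×10^-5 A/cm^2
log10(i0) = -4.277

-4.277


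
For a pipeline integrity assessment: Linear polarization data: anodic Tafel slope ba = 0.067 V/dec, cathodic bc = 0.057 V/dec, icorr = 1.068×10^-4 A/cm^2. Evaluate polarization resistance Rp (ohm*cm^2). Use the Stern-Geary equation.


Apply the Stern-Geary equation: Rp = ba*bc / (2.303*icorr*(ba+bc))
ba*bc = 0.067*0.057 = 0.003819
ba+bc = 0.124; 2.303*icorr*(ba+bc) = 2.303*1.068×10^-4*0.124 = 3.049909×10^-5
Rp = 0.003819 / 3.049909×10^-5 = 125.2 ohm*cm^2

125.2 ohm*cm^2


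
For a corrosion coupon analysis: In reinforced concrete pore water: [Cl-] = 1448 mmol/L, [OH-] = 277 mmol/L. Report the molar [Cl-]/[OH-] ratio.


Threshold parameter = [Cl-] / [OH-] (molar basis; both in mmol/L, so units cancel)
Ratio = 1448 / 277 = 5.23

5.23


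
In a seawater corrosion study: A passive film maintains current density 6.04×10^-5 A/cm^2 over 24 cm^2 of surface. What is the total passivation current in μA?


I = i_pass * A, then convert A → μA (×10^6)
I = 6.04×10^-5 * 24 * 10^6 = 1449.6 μA

1449.6 μA


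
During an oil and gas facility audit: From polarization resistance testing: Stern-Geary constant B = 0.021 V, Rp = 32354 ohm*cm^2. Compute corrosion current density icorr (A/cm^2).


Apply the Stern-Geary relation: icorr = B / Rp
icorr = 0.021 / 32354 = 6.491×10^-7 A/cm^2

6.491×10^-7 A/cm^2


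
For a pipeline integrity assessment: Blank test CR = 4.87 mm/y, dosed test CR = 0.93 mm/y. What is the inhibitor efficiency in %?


Apply the inhibitor-efficiency definition: IE = (CR_blank − CR_inh)/CR_blank × 100
IE = (4.87 − 0.93) / 4.87 × 100
IE = 3.94 / 4.87 × 100 = 80.9 %

80.9 %


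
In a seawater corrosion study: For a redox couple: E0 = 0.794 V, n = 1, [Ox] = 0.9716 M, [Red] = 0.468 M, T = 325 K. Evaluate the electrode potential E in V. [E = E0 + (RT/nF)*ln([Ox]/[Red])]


Apply the Nernst equation: E = E0 + (RT/nF)*ln([Ox]/[Red])
Step 1: RT/nF = 8.314*325/(1*96485) = 0.02800487 V
Step 2: [Ox]/[Red] = 0.9716/0.468 = 2.076068
Step 3: ln(2.076068) = 0.730476
Step 4: correction = 0.02800487 * 0.730476 = 0.02 V
E = 0.794 + 0.02 = 0.814 V

0.814 V


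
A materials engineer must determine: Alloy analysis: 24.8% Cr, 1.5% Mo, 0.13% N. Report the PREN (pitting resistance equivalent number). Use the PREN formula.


Apply the PREN formula: PREN = Cr + 3.3*Mo + 16*N
PREN = 24.8 + 3.3*1.5 + 16*0.13
PREN = 24.8 + 4.95 + 2.08 = 31.83

31.83


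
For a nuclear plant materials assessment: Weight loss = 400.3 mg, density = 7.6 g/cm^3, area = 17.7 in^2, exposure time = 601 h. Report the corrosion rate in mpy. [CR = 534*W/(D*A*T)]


Apply the mpy weight-loss relation: CR = 534 * W / (D * A * T)
Numerator: 534 * 400.3 = 213760.2
Denominator: 7.6 * 17.7 * 601 = 80846.52
CR = 213760.2 / 80846.52 = 2.64402 mpy

2.64402 mpy


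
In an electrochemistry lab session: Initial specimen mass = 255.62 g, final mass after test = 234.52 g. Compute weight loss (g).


Weight loss = initial − final
WL = 255.62 − 234.52 = 21.1 g

21.1 g


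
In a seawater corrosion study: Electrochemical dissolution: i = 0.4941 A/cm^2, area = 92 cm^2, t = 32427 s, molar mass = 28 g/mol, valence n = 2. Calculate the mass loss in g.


Apply Faraday's law: m = i*A*t*M / (n*F)
Total charge passed Q = i*A*t = 0.4941*92*32427 = 1474040.6244 C
m = Q*M/(n*F) = 1474040.6244*28/(2*96485) = 213.884 g

213.884 g


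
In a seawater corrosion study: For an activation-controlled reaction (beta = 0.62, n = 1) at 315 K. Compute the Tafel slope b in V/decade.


Apply the Tafel slope relation: b = 2.303*R*T/(beta*n*F)
Numerator: 2.303 * 8.314 * 315 = 6031.35
Denominator: 0.62 * 1 * 96485 = 59820.7
b = 6031.35 / 59820.7 = 0.1008 V/decade

0.1008 V/decade


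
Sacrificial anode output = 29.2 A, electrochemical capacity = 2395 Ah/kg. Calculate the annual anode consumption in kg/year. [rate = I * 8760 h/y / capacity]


Annual consumption = current * hours per year / capacity
Rate = 29.2 * 8760 / 2395 = 106.8 kg/year

106.8 kg/year


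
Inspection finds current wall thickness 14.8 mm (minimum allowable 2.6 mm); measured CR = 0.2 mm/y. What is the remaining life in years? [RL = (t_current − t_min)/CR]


Apply the remaining-life relation: RL = (t_current − t_min) / CR
RL = (14.8 − 2.6) / 0.2 = 12.2 / 0.2 = 61.0 years

61.0 years


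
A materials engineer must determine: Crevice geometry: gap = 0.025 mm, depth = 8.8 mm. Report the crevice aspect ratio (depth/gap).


Aspect ratio = depth / gap
Ratio = 8.8 / 0.025 = 352.0

352.0


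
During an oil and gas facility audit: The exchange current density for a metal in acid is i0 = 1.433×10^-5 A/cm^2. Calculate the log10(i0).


i0 = 1.433×10^-5 A/cm^2
log10(i0) = -4.844

-4.844


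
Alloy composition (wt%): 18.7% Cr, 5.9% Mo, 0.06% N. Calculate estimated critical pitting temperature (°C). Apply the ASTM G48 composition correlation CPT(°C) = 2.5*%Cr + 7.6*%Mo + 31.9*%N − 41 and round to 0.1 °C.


Apply the ASTM G48 empirical CPT estimate: CPT(°C) = 2.5*%Cr + 7.6*%Mo + 31.9*%N − 41
2.5*18.7 = 46.75; 7.6*5.9 = 44.84; 31.9*0.06 = 1.914
CPT = 46.75 + 44.84 + 1.914 − 41 = 52.504 °C
Rounded to 0.1 °C: CPT ≈ 52.5 °C

52.5 °C


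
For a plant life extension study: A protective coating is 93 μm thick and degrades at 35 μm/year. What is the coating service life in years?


Service life = thickness / degradation rate
Life = 93 / 35 = 2.7 years

2.7 years


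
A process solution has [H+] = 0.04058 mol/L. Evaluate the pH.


pH = −log10[H+]
pH = −log10(0.04058) = 1.39

1.39


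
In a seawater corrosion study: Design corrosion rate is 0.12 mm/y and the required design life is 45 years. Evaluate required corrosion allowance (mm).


Corrosion allowance = CR × design life
CA = 0.12 * 45 = 5.4 mm

5.4 mm


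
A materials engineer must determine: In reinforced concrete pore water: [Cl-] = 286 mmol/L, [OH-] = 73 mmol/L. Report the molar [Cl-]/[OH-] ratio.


Threshold parameter = [Cl-] / [OH-] (molar basis; both in mmol/L, so units cancel)
Ratio = 286 / 73 = 3.92

3.92


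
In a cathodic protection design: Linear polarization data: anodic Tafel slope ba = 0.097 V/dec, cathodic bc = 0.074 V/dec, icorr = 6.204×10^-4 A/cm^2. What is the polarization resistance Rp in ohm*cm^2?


Apply the Stern-Geary equation: Rp = ba*bc / (2.303*icorr*(ba+bc))
ba*bc = 0.097*0.074 = 0.007178
ba+bc = 0.171; 2.303*icorr*(ba+bc) = 2.303*6.204×10^-4*0.171 = 2.4432159×10^-4
Rp = 0.007178 / 2.4432159×10^-4 = 29.4 ohm*cm^2

29.4 ohm*cm^2


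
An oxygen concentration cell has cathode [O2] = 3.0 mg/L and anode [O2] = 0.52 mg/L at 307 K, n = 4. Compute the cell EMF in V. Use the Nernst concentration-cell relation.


Apply the Nernst concentration-cell relation: E = (RT/nF)*ln(C_cathode/C_anode)
RT/nF = 8.314*307/(4*96485) = 0.00661346 V
ln(3.0/0.52) = 1.75254
E = 0.00661346 * 1.75254 = 0.01159 V

0.01159 V


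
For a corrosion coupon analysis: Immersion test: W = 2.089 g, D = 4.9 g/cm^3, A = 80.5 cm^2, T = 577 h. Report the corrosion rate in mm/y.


Apply the mm/y weight-loss relation: CR = 87600 * W / (D * A * T)
Numerator: 87600 * 2.089 = 182996.4
Denominator: 4.9 * 80.5 * 577 = 227597.65
CR = 182996.4 / 227597.65 = 0.804035 mm/y

0.804035 mm/y


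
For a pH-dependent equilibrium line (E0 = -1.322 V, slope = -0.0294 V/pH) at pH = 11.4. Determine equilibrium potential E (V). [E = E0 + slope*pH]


Apply the Pourbaix line equation: E = E0 + slope*pH
E = -1.322 + (-0.0294)*11.4 = -1.322 + (-0.33516) = -1.65716 V
Rounded to 4 decimal places: E = -1.6572 V

-1.6572 V


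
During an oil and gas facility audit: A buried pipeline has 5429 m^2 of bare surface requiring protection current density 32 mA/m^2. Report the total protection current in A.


I = area * current density, then convert mA → A (÷1000)
I = 5429 * 32 / 1000 = 173.73 A

173.73 A


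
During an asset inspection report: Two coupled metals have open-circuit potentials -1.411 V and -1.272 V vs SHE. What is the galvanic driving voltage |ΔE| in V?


Driving voltage is the absolute potential difference.
|ΔE| = |-1.411 − (-1.272)| = 0.139 V

0.139 V


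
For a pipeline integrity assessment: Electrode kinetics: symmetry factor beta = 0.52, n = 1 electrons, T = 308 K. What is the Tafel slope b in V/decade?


Apply the Tafel slope relation: b = 2.303*R*T/(beta*n*F)
Numerator: 2.303 * 8.314 * 308 = 5897.32
Denominator: 0.52 * 1 * 96485 = 50172.2
b = 5897.32 / 50172.2 = 0.1175 V/decade

0.1175 V/decade


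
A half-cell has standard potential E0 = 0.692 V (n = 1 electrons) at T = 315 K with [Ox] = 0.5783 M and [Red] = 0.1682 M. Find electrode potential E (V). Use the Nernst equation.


Apply the Nernst equation: E = E0 + (RT/nF)*ln([Ox]/[Red])
Step 1: RT/nF = 8.314*315/(1*96485) = 0.02714318 V
Step 2: [Ox]/[Red] = 0.5783/0.1682 = 3.438169
Step 3: ln(3.438169) = 1.234939
Step 4: correction = 0.02714318 * 1.234939 = 0.0335 V
E = 0.692 + 0.0335 = 0.7255 V

0.7255 V


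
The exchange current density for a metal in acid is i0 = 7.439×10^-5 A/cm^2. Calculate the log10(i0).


i0 = 7.439×10^-5 A/cm^2
log10(i0) = -4.128

-4.128


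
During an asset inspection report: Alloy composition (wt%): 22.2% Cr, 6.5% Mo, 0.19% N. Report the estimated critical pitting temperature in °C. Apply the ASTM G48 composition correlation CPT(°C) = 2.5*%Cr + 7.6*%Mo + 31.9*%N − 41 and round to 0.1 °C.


Apply the ASTM G48 empirical CPT estimate: CPT(°C) = 2.5*%Cr + 7.6*%Mo + 31.9*%N − 41
2.5*22.2 = 55.5; 7.6*6.5 = 49.4; 31.9*0.19 = 6.061
CPT = 55.5 + 49.4 + 6.061 − 41 = 69.961 °C
Rounded to 0.1 °C: CPT ≈ 70.0 °C

70.0 °C


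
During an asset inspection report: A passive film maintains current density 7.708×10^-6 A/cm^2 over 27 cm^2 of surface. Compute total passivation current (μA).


I = i_pass * A, then convert A → μA (×10^6)
I = 7.708×10^-6 * 27 * 10^6 = 208.12 μA

208.12 μA


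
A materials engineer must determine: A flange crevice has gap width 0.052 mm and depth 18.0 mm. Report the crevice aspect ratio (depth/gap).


Aspect ratio = depth / gap
Ratio = 18.0 / 0.052 = 346.2

346.2


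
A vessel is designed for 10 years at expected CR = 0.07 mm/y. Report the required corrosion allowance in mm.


Corrosion allowance = CR × design life
CA = 0.07 * 10 = 0.7 mm

0.7 mm


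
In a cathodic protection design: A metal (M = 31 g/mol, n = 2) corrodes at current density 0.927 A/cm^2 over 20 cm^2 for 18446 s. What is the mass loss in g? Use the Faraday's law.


Apply Faraday's law: m = i*A*t*M / (n*F)
Total charge passed Q = i*A*t = 0.927*20*18446 = 341988.84 C
m = Q*M/(n*F) = 341988.84*31/(2*96485) = 54.9394 g

54.9394 g


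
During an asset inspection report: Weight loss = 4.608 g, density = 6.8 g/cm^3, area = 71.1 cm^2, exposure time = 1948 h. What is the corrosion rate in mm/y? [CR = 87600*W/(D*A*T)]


Apply the mm/y weight-loss relation: CR = 87600 * W / (D * A * T)
Numerator: 87600 * 4.608 = 403660.8
Denominator: 6.8 * 71.1 * 1948 = 941819.04
CR = 403660.8 / 941819.04 = 0.4286 mm/y

0.4286 mm/y


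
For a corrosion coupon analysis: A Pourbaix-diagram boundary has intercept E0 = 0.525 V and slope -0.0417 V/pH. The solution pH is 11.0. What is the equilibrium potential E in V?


Apply the Pourbaix line equation: E = E0 + slope*pH
E = 0.525 + (-0.0417)*11.0 = 0.525 + (-0.4587) = 0.0663 V
Rounded to 3 decimal places: E = 0.066 V

0.066 V


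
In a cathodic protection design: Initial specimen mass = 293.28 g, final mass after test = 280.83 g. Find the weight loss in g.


Weight loss = initial − final
WL = 293.28 − 280.83 = 12.45 g

12.45 g


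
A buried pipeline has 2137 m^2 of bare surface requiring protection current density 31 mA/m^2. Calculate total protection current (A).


I = area * current density, then convert mA → A (÷1000)
I = 2137 * 31 / 1000 = 66.25 A

66.25 A


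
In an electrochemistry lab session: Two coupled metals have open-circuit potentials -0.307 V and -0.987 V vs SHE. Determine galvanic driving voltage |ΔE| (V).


Driving voltage is the absolute potential difference.
|ΔE| = |-0.307 − (-0.987)| = 0.68 V

0.68 V


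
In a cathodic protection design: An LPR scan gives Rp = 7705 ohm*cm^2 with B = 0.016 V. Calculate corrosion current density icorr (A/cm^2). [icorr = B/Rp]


Apply the Stern-Geary relation: icorr = B / Rp
icorr = 0.016 / 7705 = 2.077×10^-6 A/cm^2

2.077×10^-6 A/cm^2


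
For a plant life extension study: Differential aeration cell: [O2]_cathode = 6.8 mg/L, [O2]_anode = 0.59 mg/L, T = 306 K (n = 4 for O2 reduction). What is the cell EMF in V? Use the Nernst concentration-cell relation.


Apply the Nernst concentration-cell relation: E = (RT/nF)*ln(C_cathode/C_anode)
RT/nF = 8.314*306/(4*96485) = 0.00659192 V
ln(6.8/0.59) = 2.44456
E = 0.00659192 * 2.44456 = 0.01611 V

0.01611 V


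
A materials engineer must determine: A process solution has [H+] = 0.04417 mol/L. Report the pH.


pH = −log10[H+]
pH = −log10(0.04417) = 1.35

1.35


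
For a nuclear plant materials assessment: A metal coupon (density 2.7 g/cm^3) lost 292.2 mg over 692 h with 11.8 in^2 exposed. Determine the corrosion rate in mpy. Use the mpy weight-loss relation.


Apply the mpy weight-loss relation: CR = 534 * W / (D * A * T)
Numerator: 534 * 292.2 = 156034.8
Denominator: 2.7 * 11.8 * 692 = 22047.12
CR = 156034.8 / 22047.12 = 7.0773 mpy

7.0773 mpy


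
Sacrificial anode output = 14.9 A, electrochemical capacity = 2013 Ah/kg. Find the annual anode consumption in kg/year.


Annual consumption = current * hours per year / capacity
Rate = 14.9 * 8760 / 2013 = 64.8 kg/year

64.8 kg/year


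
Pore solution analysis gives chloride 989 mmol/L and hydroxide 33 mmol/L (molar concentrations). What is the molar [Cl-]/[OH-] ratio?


Threshold parameter = [Cl-] / [OH-] (molar basis; both in mmol/L, so units cancel)
Ratio = 989 / 33 = 29.97

29.97


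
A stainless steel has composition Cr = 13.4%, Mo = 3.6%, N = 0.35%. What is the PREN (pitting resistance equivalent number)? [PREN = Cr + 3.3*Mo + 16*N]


Apply the PREN formula: PREN = Cr + 3.3*Mo + 16*N
PREN = 13.4 + 3.3*3.6 + 16*0.35
PREN = 13.4 + 11.88 + 5.6 = 30.88

30.88


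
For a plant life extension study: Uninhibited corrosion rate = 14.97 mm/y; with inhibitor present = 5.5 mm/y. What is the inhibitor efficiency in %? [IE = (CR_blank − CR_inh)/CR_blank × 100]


Apply the inhibitor-efficiency definition: IE = (CR_blank − CR_inh)/CR_blank × 100
IE = (14.97 − 5.5) / 14.97 × 100
IE = 9.47 / 14.97 × 100 = 63.3 %

63.3 %


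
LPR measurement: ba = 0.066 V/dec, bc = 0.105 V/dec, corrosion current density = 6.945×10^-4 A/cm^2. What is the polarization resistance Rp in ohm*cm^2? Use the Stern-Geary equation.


Apply the Stern-Geary equation: Rp = ba*bc / (2.303*icorr*(ba+bc))
ba*bc = 0.066*0.105 = 0.00693
ba+bc = 0.171; 2.303*icorr*(ba+bc) = 2.303*6.945×10^-4*0.171 = 2.7350313×10^-4
Rp = 0.00693 / 2.7350313×10^-4 = 25.34 ohm*cm^2

25.34 ohm*cm^2


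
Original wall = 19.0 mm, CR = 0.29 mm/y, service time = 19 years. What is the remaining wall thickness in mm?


Remaining wall = original − CR × time
t = 19.0 − 0.29*19 = 19.0 − 5.51 = 13.49 mm

13.49 mm


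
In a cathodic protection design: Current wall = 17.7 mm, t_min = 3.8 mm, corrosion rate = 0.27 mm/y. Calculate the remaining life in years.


Apply the remaining-life relation: RL = (t_current − t_min) / CR
RL = (17.7 − 3.8) / 0.27 = 13.9 / 0.27 = 51.5 years

51.5 years


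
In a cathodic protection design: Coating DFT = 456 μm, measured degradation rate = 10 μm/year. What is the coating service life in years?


Service life = thickness / degradation rate
Life = 456 / 10 = 45.6 years

45.6 years


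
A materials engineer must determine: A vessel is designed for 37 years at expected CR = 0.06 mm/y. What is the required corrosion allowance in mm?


Corrosion allowance = CR × design life
CA = 0.06 * 37 = 2.22 mm

2.22 mm


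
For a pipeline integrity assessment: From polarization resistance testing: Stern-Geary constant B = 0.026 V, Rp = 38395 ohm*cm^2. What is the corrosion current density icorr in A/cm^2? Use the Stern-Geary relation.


Apply the Stern-Geary relation: icorr = B / Rp
icorr = 0.026 / 38395 = 6.772×10^-7 A/cm^2

6.772×10^-7 A/cm^2


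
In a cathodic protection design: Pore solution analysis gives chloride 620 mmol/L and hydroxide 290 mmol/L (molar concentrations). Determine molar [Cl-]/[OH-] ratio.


Threshold parameter = [Cl-] / [OH-] (molar basis; both in mmol/L, so units cancel)
Ratio = 620 / 290 = 2.14

2.14


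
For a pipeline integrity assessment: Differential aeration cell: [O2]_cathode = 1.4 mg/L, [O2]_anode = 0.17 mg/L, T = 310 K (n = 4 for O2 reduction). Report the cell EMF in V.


Apply the Nernst concentration-cell relation: E = (RT/nF)*ln(C_cathode/C_anode)
RT/nF = 8.314*310/(4*96485) = 0.00667808 V
ln(1.4/0.17) = 2.10843
E = 0.00667808 * 2.10843 = 0.01408 V

0.01408 V


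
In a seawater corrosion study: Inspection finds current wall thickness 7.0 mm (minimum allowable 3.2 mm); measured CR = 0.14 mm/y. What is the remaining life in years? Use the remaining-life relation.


Apply the remaining-life relation: RL = (t_current − t_min) / CR
RL = (7.0 − 3.2) / 0.14 = 3.8 / 0.14 = 27.1 years

27.1 years


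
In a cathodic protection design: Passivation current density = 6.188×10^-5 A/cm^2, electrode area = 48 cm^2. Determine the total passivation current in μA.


I = i_pass * A, then convert A → μA (×10^6)
I = 6.188×10^-5 * 48 * 10^6 = 2970.24 μA

2970.24 μA


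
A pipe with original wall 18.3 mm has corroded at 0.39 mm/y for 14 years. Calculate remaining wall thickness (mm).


Remaining wall = original − CR × time
t = 18.3 − 0.39*14 = 18.3 − 5.46 = 12.84 mm

12.84 mm


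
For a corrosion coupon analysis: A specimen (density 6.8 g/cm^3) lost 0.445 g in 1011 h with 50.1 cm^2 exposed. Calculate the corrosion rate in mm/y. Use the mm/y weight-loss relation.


Apply the mm/y weight-loss relation: CR = 87600 * W / (D * A * T)
Numerator: 87600 * 0.445 = 38982.0
Denominator: 6.8 * 50.1 * 1011 = 344427.48
CR = 38982.0 / 344427.48 = 0.1132 mm/y

0.1132 mm/y


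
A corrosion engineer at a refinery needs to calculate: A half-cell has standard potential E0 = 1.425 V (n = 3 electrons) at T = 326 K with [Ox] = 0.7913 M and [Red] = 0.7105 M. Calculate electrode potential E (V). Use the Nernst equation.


Apply the Nernst equation: E = E0 + (RT/nF)*ln([Ox]/[Red])
Step 1: RT/nF = 8.314*326/(3*96485) = 0.00936368 V
Step 2: [Ox]/[Red] = 0.7913/0.7105 = 1.113723
Step 3: ln(1.113723) = 0.107708
Step 4: correction = 0.00936368 * 0.107708 = 0.001 V
E = 1.425 + 0.001 = 1.426 V

1.426 V


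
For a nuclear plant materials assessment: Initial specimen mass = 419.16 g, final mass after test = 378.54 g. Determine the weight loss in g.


Weight loss = initial − final
WL = 419.16 − 378.54 = 40.62 g

40.62 g
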